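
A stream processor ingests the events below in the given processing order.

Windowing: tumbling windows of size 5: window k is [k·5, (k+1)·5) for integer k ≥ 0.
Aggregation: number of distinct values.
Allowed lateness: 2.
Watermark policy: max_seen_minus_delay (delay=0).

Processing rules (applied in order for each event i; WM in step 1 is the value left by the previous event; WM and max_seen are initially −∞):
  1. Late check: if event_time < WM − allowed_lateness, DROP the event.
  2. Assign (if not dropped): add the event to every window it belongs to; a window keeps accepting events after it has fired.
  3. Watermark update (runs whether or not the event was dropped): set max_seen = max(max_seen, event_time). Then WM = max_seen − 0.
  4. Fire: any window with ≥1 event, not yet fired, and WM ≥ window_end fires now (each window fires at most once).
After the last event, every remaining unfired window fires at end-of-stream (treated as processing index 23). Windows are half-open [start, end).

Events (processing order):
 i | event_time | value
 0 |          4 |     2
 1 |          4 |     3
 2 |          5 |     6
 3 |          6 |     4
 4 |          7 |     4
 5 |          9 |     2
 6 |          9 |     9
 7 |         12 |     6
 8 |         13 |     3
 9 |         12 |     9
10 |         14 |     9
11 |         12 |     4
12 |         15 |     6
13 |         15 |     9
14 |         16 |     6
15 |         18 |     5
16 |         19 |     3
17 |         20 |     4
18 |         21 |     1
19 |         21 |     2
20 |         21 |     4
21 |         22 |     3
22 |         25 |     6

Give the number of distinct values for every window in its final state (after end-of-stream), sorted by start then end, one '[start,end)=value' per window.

[0,5)=2 [5,10)=4 [10,15)=4 [15,20)=4 [20,25)=4 [25,30)=1

i=0 t=4 v=2: → [0,5); WM=4
i=1 t=4 v=3: → [0,5); WM=4
i=2 t=5 v=6: → [5,10); WM=5; [0,5) fires=2
i=3 t=6 v=4: → [5,10); WM=6
i=4 t=7 v=4: → [5,10); WM=7
i=5 t=9 v=2: → [5,10); WM=9
i=6 t=9 v=9: → [5,10); WM=9
i=7 t=12 v=6: → [10,15); WM=12; [5,10) fires=4
i=8 t=13 v=3: → [10,15); WM=13
i=9 t=12 v=9: → [10,15); WM=13
i=10 t=14 v=9: → [10,15); WM=14
i=11 t=12 v=4: → [10,15); WM=14
i=12 t=15 v=6: → [15,20); WM=15; [10,15) fires=4
i=13 t=15 v=9: → [15,20); WM=15
i=14 t=16 v=6: → [15,20); WM=16
i=15 t=18 v=5: → [15,20); WM=18
i=16 t=19 v=3: → [15,20); WM=19
i=17 t=20 v=4: → [20,25); WM=20; [15,20) fires=4
i=18 t=21 v=1: → [20,25); WM=21
i=19 t=21 v=2: → [20,25); WM=21
i=20 t=21 v=4: → [20,25); WM=21
i=21 t=22 v=3: → [20,25); WM=22
i=22 t=25 v=6: → [25,30); WM=25; [20,25) fires=4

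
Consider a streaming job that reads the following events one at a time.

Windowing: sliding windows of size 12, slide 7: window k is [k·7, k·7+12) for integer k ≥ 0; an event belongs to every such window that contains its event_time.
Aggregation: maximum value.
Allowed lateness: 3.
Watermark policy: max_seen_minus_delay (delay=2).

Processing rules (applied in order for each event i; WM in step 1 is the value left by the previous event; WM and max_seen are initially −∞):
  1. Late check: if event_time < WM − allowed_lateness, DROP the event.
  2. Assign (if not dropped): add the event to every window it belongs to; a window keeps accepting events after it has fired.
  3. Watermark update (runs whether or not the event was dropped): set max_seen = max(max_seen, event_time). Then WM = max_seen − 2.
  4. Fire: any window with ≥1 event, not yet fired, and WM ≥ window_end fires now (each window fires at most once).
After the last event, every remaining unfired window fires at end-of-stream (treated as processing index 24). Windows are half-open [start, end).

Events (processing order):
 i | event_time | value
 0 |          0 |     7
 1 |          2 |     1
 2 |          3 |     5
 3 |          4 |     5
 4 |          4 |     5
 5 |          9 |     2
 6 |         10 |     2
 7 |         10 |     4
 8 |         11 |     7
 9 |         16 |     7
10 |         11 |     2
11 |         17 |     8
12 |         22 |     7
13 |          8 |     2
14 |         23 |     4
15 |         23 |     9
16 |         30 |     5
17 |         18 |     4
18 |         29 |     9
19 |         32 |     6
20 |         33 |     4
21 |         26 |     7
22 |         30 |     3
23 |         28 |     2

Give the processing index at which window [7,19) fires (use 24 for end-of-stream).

12

i=0 t=0 v=7: → [0,12); WM=-2
i=1 t=2 v=1: → [0,12); WM=0
i=2 t=3 v=5: → [0,12); WM=1
i=3 t=4 v=5: → [0,12); WM=2
i=4 t=4 v=5: → [0,12); WM=2
i=5 t=9 v=2: → [7,19),[0,12); WM=7
i=6 t=10 v=2: → [7,19),[0,12); WM=8
i=7 t=10 v=4: → [7,19),[0,12); WM=8
i=8 t=11 v=7: → [7,19),[0,12); WM=9
i=9 t=16 v=7: → [14,26),[7,19); WM=14; [0,12) fires=7
i=10 t=11 v=2: → [7,19),[0,12); WM=14
i=11 t=17 v=8: → [14,26),[7,19); WM=15
i=12 t=22 v=7: → [21,33),[14,26); WM=20; [7,19) fires=8
i=13 t=8 v=2: DROP (t<20-3); WM=20
i=14 t=23 v=4: → [21,33),[14,26); WM=21
i=15 t=23 v=9: → [21,33),[14,26); WM=21
i=16 t=30 v=5: → [28,40),[21,33); WM=28; [14,26) fires=9
i=17 t=18 v=4: DROP (t<28-3); WM=28
i=18 t=29 v=9: → [28,40),[21,33); WM=28
i=19 t=32 v=6: → [28,40),[21,33); WM=30
i=20 t=33 v=4: → [28,40); WM=31
i=21 t=26 v=7: DROP (t<31-3); WM=31
i=22 t=30 v=3: → [28,40),[21,33); WM=31
i=23 t=28 v=2: → [28,40),[21,33); WM=31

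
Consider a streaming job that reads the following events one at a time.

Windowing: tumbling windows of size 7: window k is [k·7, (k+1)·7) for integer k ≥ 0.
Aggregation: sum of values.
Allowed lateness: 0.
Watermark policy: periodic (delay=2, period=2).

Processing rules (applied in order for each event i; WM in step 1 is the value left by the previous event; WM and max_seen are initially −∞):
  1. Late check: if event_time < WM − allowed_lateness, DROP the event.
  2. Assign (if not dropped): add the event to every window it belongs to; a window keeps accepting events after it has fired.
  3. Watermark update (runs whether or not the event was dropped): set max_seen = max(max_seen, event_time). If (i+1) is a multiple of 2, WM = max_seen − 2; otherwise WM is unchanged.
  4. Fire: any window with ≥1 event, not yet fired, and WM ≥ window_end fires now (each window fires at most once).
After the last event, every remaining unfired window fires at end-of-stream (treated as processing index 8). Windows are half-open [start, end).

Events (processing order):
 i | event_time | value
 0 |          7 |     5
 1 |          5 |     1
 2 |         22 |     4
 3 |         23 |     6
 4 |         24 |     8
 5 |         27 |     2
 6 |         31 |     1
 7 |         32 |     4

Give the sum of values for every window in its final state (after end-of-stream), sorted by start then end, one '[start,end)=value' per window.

[0,7)=1 [7,14)=5 [21,28)=20 [28,35)=5

i=0 t=7 v=5: → [7,14); WM=−∞
i=1 t=5 v=1: → [0,7); WM=5
i=2 t=22 v=4: → [21,28); WM=5
i=3 t=23 v=6: → [21,28); WM=21; [0,7) fires=1 [7,14) fires=5
i=4 t=24 v=8: → [21,28); WM=21
i=5 t=27 v=2: → [21,28); WM=25
i=6 t=31 v=1: → [28,35); WM=25
i=7 t=32 v=4: → [28,35); WM=30; [21,28) fires=20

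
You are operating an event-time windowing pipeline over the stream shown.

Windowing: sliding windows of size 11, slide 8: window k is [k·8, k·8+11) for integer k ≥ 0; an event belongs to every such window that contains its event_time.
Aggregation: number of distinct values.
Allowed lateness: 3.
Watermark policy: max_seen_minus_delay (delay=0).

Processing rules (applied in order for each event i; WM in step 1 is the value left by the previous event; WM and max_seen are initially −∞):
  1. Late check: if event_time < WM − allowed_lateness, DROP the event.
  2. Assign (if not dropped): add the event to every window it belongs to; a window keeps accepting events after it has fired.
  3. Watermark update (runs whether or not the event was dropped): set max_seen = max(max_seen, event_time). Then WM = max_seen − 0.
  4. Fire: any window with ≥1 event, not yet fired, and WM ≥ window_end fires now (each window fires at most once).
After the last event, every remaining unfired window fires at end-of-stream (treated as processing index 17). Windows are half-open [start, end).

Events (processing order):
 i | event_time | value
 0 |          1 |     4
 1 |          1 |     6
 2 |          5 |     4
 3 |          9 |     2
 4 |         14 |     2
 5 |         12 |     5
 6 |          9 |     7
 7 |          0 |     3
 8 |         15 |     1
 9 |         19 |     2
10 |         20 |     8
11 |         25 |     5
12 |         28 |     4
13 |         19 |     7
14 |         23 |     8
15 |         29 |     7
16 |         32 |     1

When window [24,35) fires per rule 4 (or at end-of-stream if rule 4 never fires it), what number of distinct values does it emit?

4

i=0 t=1 v=4: → [0,11); WM=1
i=1 t=1 v=6: → [0,11); WM=1
i=2 t=5 v=4: → [0,11); WM=5
i=3 t=9 v=2: → [8,19),[0,11); WM=9
i=4 t=14 v=2: → [8,19); WM=14; [0,11) fires=3
i=5 t=12 v=5: → [8,19); WM=14
i=6 t=9 v=7: DROP (t<14-3); WM=14
i=7 t=0 v=3: DROP (t<14-3); WM=14
i=8 t=15 v=1: → [8,19); WM=15
i=9 t=19 v=2: → [16,27); WM=19; [8,19) fires=3
i=10 t=20 v=8: → [16,27); WM=20
i=11 t=25 v=5: → [24,35),[16,27); WM=25
i=12 t=28 v=4: → [24,35); WM=28; [16,27) fires=3
i=13 t=19 v=7: DROP (t<28-3); WM=28
i=14 t=23 v=8: DROP (t<28-3); WM=28
i=15 t=29 v=7: → [24,35); WM=29
i=16 t=32 v=1: → [32,43),[24,35); WM=32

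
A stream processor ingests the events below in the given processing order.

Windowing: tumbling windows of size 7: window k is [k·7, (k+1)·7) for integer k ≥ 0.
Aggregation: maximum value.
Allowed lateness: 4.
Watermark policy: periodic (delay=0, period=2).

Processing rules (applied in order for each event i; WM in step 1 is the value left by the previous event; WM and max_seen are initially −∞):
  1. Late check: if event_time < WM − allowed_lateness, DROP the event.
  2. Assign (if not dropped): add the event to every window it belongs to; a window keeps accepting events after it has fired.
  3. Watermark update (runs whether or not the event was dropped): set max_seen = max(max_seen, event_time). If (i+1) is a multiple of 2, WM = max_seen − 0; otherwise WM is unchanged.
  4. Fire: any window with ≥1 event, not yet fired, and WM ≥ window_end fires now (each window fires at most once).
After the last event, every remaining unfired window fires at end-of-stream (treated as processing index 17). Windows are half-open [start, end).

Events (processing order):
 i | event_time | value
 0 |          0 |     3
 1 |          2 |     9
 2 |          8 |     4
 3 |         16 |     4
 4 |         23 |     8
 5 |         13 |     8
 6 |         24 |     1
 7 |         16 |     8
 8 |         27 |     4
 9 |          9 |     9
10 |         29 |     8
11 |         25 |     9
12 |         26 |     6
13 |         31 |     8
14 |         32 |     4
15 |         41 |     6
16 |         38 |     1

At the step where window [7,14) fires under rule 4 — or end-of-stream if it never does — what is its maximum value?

4

i=0 t=0 v=3: → [0,7); WM=−∞
i=1 t=2 v=9: → [0,7); WM=2
i=2 t=8 v=4: → [7,14); WM=2
i=3 t=16 v=4: → [14,21); WM=16; [0,7) fires=9 [7,14) fires=4
i=4 t=23 v=8: → [21,28); WM=16
i=5 t=13 v=8: → [7,14); WM=23; [14,21) fires=4
i=6 t=24 v=1: → [21,28); WM=23
i=7 t=16 v=8: DROP (t<23-4); WM=24
i=8 t=27 v=4: → [21,28); WM=24
i=9 t=9 v=9: DROP (t<24-4); WM=27
i=10 t=29 v=8: → [28,35); WM=27
i=11 t=25 v=9: → [21,28); WM=29; [21,28) fires=9
i=12 t=26 v=6: → [21,28); WM=29
i=13 t=31 v=8: → [28,35); WM=31
i=14 t=32 v=4: → [28,35); WM=31
i=15 t=41 v=6: → [35,42); WM=41; [28,35) fires=8
i=16 t=38 v=1: → [35,42); WM=41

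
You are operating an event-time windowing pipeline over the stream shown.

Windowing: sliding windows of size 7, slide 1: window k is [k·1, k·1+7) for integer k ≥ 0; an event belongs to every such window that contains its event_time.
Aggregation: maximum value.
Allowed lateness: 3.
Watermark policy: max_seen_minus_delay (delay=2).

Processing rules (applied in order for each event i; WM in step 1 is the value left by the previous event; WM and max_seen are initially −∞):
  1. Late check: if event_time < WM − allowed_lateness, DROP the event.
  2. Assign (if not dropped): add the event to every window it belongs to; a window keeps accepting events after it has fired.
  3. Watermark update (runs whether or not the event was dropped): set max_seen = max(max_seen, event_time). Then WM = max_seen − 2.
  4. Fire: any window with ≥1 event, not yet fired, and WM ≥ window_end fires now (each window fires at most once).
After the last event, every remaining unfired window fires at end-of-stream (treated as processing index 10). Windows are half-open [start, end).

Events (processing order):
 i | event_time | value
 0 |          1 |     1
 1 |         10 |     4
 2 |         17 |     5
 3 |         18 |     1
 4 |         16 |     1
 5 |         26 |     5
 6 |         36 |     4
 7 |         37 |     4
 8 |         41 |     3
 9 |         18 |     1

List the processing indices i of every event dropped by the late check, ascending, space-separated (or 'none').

9

i=0 t=1 v=1: → [1,8),[0,7); WM=-1
i=1 t=10 v=4: → [10,17),[9,16),[8,15),[7,14),[6,13),[5,12),[4,11); WM=8; [0,7) fires=1 [1,8) fires=1
i=2 t=17 v=5: → [17,24),[16,23),[15,22),[14,21),[13,20),[12,19),[11,18); WM=15; [4,11) fires=4 [5,12) fires=4 [6,13) fires=4 [7,14) fires=4 [8,15) fires=4
i=3 t=18 v=1: → [18,25),[17,24),[16,23),[15,22),[14,21),[13,20),[12,19); WM=16; [9,16) fires=4
i=4 t=16 v=1: → [16,23),[15,22),[14,21),[13,20),[12,19),[11,18),[10,17); WM=16
i=5 t=26 v=5: → [26,33),[25,32),[24,31),[23,30),[22,29),[21,28),[20,27); WM=24; [10,17) fires=4 [11,18) fires=5 [12,19) fires=5 [13,20) fires=5 [14,21) fires=5 [15,22) fires=5 [16,23) fires=5 [17,24) fires=5
i=6 t=36 v=4: → [36,43),[35,42),[34,41),[33,40),[32,39),[31,38),[30,37); WM=34; [18,25) fires=1 [20,27) fires=5 [21,28) fires=5 [22,29) fires=5 [23,30) fires=5 [24,31) fires=5 [25,32) fires=5 [26,33) fires=5
i=7 t=37 v=4: → [37,44),[36,43),[35,42),[34,41),[33,40),[32,39),[31,38); WM=35
i=8 t=41 v=3: → [41,48),[40,47),[39,46),[38,45),[37,44),[36,43),[35,42); WM=39; [30,37) fires=4 [31,38) fires=4 [32,39) fires=4
i=9 t=18 v=1: DROP (t<39-3); WM=39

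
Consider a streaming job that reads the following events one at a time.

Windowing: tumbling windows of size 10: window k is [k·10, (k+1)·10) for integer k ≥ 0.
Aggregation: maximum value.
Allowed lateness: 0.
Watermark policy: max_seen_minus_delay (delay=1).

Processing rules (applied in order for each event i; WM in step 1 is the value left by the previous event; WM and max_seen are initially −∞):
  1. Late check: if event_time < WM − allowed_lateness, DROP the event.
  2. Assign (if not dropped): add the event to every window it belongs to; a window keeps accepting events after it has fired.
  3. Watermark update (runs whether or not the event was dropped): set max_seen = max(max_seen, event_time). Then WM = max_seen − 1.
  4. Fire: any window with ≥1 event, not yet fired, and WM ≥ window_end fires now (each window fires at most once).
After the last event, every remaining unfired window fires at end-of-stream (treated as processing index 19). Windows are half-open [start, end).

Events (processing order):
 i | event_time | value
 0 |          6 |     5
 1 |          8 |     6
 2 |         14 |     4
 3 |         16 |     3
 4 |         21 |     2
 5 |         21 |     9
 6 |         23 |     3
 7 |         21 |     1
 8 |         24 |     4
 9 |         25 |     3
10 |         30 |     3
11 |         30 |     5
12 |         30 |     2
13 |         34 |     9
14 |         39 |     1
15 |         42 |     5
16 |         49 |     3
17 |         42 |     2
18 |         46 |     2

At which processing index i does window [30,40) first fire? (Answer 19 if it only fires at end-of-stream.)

15

i=0 t=6 v=5: → [0,10); WM=5
i=1 t=8 v=6: → [0,10); WM=7
i=2 t=14 v=4: → [10,20); WM=13; [0,10) fires=6
i=3 t=16 v=3: → [10,20); WM=15
i=4 t=21 v=2: → [20,30); WM=20; [10,20) fires=4
i=5 t=21 v=9: → [20,30); WM=20
i=6 t=23 v=3: → [20,30); WM=22
i=7 t=21 v=1: DROP (t<22-0); WM=22
i=8 t=24 v=4: → [20,30); WM=23
i=9 t=25 v=3: → [20,30); WM=24
i=10 t=30 v=3: → [30,40); WM=29
i=11 t=30 v=5: → [30,40); WM=29
i=12 t=30 v=2: → [30,40); WM=29
i=13 t=34 v=9: → [30,40); WM=33; [20,30) fires=9
i=14 t=39 v=1: → [30,40); WM=38
i=15 t=42 v=5: → [40,50); WM=41; [30,40) fires=9
i=16 t=49 v=3: → [40,50); WM=48
i=17 t=42 v=2: DROP (t<48-0); WM=48
i=18 t=46 v=2: DROP (t<48-0); WM=48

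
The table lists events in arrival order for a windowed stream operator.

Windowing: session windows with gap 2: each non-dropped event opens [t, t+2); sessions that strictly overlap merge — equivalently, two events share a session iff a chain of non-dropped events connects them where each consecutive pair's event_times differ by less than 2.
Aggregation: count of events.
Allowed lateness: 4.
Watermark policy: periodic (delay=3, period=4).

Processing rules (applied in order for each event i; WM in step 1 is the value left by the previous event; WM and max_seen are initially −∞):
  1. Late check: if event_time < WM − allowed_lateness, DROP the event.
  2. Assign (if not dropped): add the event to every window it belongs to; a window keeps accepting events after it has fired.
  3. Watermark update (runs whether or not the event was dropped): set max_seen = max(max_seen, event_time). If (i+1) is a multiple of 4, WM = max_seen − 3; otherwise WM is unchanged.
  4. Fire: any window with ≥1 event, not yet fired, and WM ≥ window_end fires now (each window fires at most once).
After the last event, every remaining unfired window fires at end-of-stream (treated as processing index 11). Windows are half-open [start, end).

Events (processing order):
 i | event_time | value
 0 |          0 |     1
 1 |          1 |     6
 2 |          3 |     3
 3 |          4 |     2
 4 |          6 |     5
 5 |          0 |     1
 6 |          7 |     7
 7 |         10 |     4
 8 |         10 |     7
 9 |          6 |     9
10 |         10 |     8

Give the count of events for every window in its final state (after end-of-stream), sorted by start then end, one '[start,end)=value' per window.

i=0 t=0 v=1: → [0,2); WM=−∞
i=1 t=1 v=6: → [0,3); WM=−∞
i=2 t=3 v=3: → [3,5); WM=−∞
i=3 t=4 v=2: → [3,6); WM=1
i=4 t=6 v=5: → [6,8); WM=1
i=5 t=0 v=1: → [0,3); WM=1
i=6 t=7 v=7: → [6,9); WM=1
i=7 t=10 v=4: → [10,12); WM=7
i=8 t=10 v=7: → [10,12); WM=7
i=9 t=6 v=9: → [6,9); WM=7
i=10 t=10 v=8: → [10,12); WM=7

[0,3)=3 [3,6)=2 [6,9)=3 [10,12)=3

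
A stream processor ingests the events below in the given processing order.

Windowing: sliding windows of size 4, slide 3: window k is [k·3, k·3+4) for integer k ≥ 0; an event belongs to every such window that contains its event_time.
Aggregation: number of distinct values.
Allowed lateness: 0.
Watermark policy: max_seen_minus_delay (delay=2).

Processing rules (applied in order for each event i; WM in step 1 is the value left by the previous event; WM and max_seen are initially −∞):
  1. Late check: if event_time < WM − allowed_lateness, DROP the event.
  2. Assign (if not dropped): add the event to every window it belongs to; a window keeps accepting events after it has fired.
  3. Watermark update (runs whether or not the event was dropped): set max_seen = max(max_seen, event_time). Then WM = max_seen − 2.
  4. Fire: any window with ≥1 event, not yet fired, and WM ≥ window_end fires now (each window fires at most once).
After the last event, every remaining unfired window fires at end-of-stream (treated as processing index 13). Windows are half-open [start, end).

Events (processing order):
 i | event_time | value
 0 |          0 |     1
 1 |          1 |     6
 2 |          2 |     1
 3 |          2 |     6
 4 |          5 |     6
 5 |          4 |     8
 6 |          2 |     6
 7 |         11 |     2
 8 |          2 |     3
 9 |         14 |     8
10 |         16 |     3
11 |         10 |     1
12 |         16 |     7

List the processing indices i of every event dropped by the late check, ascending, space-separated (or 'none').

i=0 t=0 v=1: → [0,4); WM=-2
i=1 t=1 v=6: → [0,4); WM=-1
i=2 t=2 v=1: → [0,4); WM=0
i=3 t=2 v=6: → [0,4); WM=0
i=4 t=5 v=6: → [3,7); WM=3
i=5 t=4 v=8: → [3,7); WM=3
i=6 t=2 v=6: DROP (t<3-0); WM=3
i=7 t=11 v=2: → [9,13); WM=9; [0,4) fires=2 [3,7) fires=2
i=8 t=2 v=3: DROP (t<9-0); WM=9
i=9 t=14 v=8: → [12,16); WM=12
i=10 t=16 v=3: → [15,19); WM=14; [9,13) fires=1
i=11 t=10 v=1: DROP (t<14-0); WM=14
i=12 t=16 v=7: → [15,19); WM=14

6 8 11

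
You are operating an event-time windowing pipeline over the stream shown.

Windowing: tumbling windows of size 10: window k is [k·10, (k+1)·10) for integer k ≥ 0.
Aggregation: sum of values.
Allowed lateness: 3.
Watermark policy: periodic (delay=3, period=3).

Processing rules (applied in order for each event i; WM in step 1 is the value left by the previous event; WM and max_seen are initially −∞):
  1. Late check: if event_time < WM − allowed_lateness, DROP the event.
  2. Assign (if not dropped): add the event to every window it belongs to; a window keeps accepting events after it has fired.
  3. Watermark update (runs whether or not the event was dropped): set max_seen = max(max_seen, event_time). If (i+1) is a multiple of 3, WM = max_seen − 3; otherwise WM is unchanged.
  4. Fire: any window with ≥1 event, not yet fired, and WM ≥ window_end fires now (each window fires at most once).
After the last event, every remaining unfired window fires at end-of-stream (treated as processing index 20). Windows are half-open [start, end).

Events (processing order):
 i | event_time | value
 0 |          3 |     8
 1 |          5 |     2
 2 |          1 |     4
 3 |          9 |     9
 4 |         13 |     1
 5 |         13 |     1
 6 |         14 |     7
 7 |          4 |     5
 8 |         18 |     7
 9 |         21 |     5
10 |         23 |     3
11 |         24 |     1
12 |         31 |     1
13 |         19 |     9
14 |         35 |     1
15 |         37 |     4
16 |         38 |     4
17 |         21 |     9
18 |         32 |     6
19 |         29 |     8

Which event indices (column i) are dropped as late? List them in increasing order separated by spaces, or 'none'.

7 17 19

i=0 t=3 v=8: → [0,10); WM=−∞
i=1 t=5 v=2: → [0,10); WM=−∞
i=2 t=1 v=4: → [0,10); WM=2
i=3 t=9 v=9: → [0,10); WM=2
i=4 t=13 v=1: → [10,20); WM=2
i=5 t=13 v=1: → [10,20); WM=10; [0,10) fires=23
i=6 t=14 v=7: → [10,20); WM=10
i=7 t=4 v=5: DROP (t<10-3); WM=10
i=8 t=18 v=7: → [10,20); WM=15
i=9 t=21 v=5: → [20,30); WM=15
i=10 t=23 v=3: → [20,30); WM=15
i=11 t=24 v=1: → [20,30); WM=21; [10,20) fires=16
i=12 t=31 v=1: → [30,40); WM=21
i=13 t=19 v=9: → [10,20); WM=21
i=14 t=35 v=1: → [30,40); WM=32; [20,30) fires=9
i=15 t=37 v=4: → [30,40); WM=32
i=16 t=38 v=4: → [30,40); WM=32
i=17 t=21 v=9: DROP (t<32-3); WM=35
i=18 t=32 v=6: → [30,40); WM=35
i=19 t=29 v=8: DROP (t<35-3); WM=35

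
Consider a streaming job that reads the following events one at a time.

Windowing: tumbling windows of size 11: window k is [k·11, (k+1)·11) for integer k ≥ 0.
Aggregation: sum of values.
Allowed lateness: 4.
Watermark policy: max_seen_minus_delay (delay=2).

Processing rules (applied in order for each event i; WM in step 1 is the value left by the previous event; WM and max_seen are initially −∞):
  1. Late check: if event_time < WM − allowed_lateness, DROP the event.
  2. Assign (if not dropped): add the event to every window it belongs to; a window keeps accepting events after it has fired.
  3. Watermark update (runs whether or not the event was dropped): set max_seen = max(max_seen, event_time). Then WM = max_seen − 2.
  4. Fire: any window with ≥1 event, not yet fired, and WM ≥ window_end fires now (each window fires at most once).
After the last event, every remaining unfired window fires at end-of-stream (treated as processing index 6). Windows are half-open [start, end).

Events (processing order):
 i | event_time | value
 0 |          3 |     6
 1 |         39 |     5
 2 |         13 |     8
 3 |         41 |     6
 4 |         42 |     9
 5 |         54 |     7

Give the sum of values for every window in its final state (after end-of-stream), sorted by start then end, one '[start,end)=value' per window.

[0,11)=6 [33,44)=20 [44,55)=7

i=0 t=3 v=6: → [0,11); WM=1
i=1 t=39 v=5: → [33,44); WM=37; [0,11) fires=6
i=2 t=13 v=8: DROP (t<37-4); WM=37
i=3 t=41 v=6: → [33,44); WM=39
i=4 t=42 v=9: → [33,44); WM=40
i=5 t=54 v=7: → [44,55); WM=52; [33,44) fires=20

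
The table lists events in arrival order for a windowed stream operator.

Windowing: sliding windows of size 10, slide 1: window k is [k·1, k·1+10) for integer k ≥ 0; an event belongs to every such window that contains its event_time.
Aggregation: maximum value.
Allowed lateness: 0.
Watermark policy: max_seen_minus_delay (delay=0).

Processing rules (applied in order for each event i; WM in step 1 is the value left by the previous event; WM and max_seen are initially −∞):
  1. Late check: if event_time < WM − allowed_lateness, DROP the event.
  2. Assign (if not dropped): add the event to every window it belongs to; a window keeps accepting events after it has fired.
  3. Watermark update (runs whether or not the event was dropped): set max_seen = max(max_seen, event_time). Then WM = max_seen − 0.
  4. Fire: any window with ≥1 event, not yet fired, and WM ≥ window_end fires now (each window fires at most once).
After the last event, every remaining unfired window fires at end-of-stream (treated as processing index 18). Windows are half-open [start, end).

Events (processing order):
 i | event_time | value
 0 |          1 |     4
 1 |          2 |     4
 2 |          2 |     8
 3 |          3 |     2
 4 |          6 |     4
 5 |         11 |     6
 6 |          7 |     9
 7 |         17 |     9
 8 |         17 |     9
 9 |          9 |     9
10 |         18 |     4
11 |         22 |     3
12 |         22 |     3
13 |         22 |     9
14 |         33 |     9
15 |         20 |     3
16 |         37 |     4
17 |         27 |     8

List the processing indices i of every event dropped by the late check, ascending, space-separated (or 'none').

6 9 15 17

i=0 t=1 v=4: → [1,11),[0,10); WM=1
i=1 t=2 v=4: → [2,12),[1,11),[0,10); WM=2
i=2 t=2 v=8: → [2,12),[1,11),[0,10); WM=2
i=3 t=3 v=2: → [3,13),[2,12),[1,11),[0,10); WM=3
i=4 t=6 v=4: → [6,16),[5,15),[4,14),[3,13),[2,12),[1,11),[0,10); WM=6
i=5 t=11 v=6: → [11,21),[10,20),[9,19),[8,18),[7,17),[6,16),[5,15),[4,14),[3,13),[2,12); WM=11; [0,10) fires=8 [1,11) fires=8
i=6 t=7 v=9: DROP (t<11-0); WM=11
i=7 t=17 v=9: → [17,27),[16,26),[15,25),[14,24),[13,23),[12,22),[11,21),[10,20),[9,19),[8,18); WM=17; [2,12) fires=8 [3,13) fires=6 [4,14) fires=6 [5,15) fires=6 [6,16) fires=6 [7,17) fires=6
i=8 t=17 v=9: → [17,27),[16,26),[15,25),[14,24),[13,23),[12,22),[11,21),[10,20),[9,19),[8,18); WM=17
i=9 t=9 v=9: DROP (t<17-0); WM=17
i=10 t=18 v=4: → [18,28),[17,27),[16,26),[15,25),[14,24),[13,23),[12,22),[11,21),[10,20),[9,19); WM=18; [8,18) fires=9
i=11 t=22 v=3: → [22,32),[21,31),[20,30),[19,29),[18,28),[17,27),[16,26),[15,25),[14,24),[13,23); WM=22; [9,19) fires=9 [10,20) fires=9 [11,21) fires=9 [12,22) fires=9
i=12 t=22 v=3: → [22,32),[21,31),[20,30),[19,29),[18,28),[17,27),[16,26),[15,25),[14,24),[13,23); WM=22
i=13 t=22 v=9: → [22,32),[21,31),[20,30),[19,29),[18,28),[17,27),[16,26),[15,25),[14,24),[13,23); WM=22
i=14 t=33 v=9: → [33,43),[32,42),[31,41),[30,40),[29,39),[28,38),[27,37),[26,36),[25,35),[24,34); WM=33; [13,23) fires=9 [14,24) fires=9 [15,25) fires=9 [16,26) fires=9 [17,27) fires=9 [18,28) fires=9 [19,29) fires=9 [20,30) fires=9 [21,31) fires=9 [22,32) fires=9
i=15 t=20 v=3: DROP (t<33-0); WM=33
i=16 t=37 v=4: → [37,47),[36,46),[35,45),[34,44),[33,43),[32,42),[31,41),[30,40),[29,39),[28,38); WM=37; [24,34) fires=9 [25,35) fires=9 [26,36) fires=9 [27,37) fires=9
i=17 t=27 v=8: DROP (t<37-0); WM=37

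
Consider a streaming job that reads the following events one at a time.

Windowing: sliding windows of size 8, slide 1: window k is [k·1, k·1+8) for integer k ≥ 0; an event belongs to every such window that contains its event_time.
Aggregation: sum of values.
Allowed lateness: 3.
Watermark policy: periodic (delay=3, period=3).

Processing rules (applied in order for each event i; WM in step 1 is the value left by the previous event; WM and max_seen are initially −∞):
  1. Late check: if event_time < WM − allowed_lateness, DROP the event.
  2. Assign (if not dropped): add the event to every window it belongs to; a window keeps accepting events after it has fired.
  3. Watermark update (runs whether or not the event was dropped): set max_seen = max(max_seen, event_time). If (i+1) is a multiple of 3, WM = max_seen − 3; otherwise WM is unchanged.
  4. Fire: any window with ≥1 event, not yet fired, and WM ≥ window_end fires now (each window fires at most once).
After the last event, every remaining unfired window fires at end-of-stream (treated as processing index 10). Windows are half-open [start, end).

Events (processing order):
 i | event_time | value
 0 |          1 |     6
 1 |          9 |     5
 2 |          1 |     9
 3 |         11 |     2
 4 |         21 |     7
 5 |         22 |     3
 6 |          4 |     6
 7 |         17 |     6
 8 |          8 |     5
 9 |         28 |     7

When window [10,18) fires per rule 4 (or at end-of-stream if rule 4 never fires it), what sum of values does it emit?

2

i=0 t=1 v=6: → [1,9),[0,8); WM=−∞
i=1 t=9 v=5: → [9,17),[8,16),[7,15),[6,14),[5,13),[4,12),[3,11),[2,10); WM=−∞
i=2 t=1 v=9: → [1,9),[0,8); WM=6
i=3 t=11 v=2: → [11,19),[10,18),[9,17),[8,16),[7,15),[6,14),[5,13),[4,12); WM=6
i=4 t=21 v=7: → [21,29),[20,28),[19,27),[18,26),[17,25),[16,24),[15,23),[14,22); WM=6
i=5 t=22 v=3: → [22,30),[21,29),[20,28),[19,27),[18,26),[17,25),[16,24),[15,23); WM=19; [0,8) fires=15 [1,9) fires=15 [2,10) fires=5 [3,11) fires=5 [4,12) fires=7 [5,13) fires=7 [6,14) fires=7 [7,15) fires=7 [8,16) fires=7 [9,17) fires=7 [10,18) fires=2 [11,19) fires=2
i=6 t=4 v=6: DROP (t<19-3); WM=19
i=7 t=17 v=6: → [17,25),[16,24),[15,23),[14,22),[13,21),[12,20),[11,19),[10,18); WM=19
i=8 t=8 v=5: DROP (t<19-3); WM=19
i=9 t=28 v=7: → [28,36),[27,35),[26,34),[25,33),[24,32),[23,31),[22,30),[21,29); WM=19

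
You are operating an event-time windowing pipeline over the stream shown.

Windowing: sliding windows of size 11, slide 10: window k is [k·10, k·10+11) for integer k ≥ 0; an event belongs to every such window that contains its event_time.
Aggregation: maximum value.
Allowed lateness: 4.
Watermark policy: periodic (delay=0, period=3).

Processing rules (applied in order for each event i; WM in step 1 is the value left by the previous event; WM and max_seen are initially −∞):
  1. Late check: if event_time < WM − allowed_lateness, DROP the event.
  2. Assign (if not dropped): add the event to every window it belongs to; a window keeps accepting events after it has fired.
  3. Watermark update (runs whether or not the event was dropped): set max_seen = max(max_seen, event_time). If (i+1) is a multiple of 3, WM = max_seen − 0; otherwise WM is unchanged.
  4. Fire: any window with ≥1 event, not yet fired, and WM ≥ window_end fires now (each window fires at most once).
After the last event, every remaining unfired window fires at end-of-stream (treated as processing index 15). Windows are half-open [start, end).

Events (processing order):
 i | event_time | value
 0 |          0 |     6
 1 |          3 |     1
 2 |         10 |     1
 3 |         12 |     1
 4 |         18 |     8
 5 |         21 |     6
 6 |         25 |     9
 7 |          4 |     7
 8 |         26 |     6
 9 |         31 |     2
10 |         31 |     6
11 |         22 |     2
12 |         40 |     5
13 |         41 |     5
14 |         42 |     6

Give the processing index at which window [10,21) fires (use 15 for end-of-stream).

5

i=0 t=0 v=6: → [0,11); WM=−∞
i=1 t=3 v=1: → [0,11); WM=−∞
i=2 t=10 v=1: → [10,21),[0,11); WM=10
i=3 t=12 v=1: → [10,21); WM=10
i=4 t=18 v=8: → [10,21); WM=10
i=5 t=21 v=6: → [20,31); WM=21; [0,11) fires=6 [10,21) fires=8
i=6 t=25 v=9: → [20,31); WM=21
i=7 t=4 v=7: DROP (t<21-4); WM=21
i=8 t=26 v=6: → [20,31); WM=26
i=9 t=31 v=2: → [30,41); WM=26
i=10 t=31 v=6: → [30,41); WM=26
i=11 t=22 v=2: → [20,31); WM=31; [20,31) fires=9
i=12 t=40 v=5: → [40,51),[30,41); WM=31
i=13 t=41 v=5: → [40,51); WM=31
i=14 t=42 v=6: → [40,51); WM=42; [30,41) fires=6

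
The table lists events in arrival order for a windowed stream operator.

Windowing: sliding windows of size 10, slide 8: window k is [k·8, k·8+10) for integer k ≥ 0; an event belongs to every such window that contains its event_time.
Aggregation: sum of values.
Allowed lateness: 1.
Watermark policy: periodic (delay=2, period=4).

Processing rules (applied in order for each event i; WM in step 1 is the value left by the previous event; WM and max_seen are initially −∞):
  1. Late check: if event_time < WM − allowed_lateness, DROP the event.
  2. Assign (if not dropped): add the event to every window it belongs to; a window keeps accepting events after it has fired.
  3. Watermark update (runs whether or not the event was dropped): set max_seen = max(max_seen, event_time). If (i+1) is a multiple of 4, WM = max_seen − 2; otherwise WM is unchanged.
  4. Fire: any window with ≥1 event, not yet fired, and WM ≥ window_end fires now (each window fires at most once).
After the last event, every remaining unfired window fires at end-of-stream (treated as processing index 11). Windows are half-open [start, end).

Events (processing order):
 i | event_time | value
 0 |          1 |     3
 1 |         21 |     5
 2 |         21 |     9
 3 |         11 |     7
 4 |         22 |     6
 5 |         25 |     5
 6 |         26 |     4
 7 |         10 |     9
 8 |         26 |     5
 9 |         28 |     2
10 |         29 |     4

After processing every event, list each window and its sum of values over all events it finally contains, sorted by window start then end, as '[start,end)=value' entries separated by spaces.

i=0 t=1 v=3: → [0,10); WM=−∞
i=1 t=21 v=5: → [16,26); WM=−∞
i=2 t=21 v=9: → [16,26); WM=−∞
i=3 t=11 v=7: → [8,18); WM=19; [0,10) fires=3 [8,18) fires=7
i=4 t=22 v=6: → [16,26); WM=19
i=5 t=25 v=5: → [24,34),[16,26); WM=19
i=6 t=26 v=4: → [24,34); WM=19
i=7 t=10 v=9: DROP (t<19-1); WM=24
i=8 t=26 v=5: → [24,34); WM=24
i=9 t=28 v=2: → [24,34); WM=24
i=10 t=29 v=4: → [24,34); WM=24

[0,10)=3 [8,18)=7 [16,26)=25 [24,34)=20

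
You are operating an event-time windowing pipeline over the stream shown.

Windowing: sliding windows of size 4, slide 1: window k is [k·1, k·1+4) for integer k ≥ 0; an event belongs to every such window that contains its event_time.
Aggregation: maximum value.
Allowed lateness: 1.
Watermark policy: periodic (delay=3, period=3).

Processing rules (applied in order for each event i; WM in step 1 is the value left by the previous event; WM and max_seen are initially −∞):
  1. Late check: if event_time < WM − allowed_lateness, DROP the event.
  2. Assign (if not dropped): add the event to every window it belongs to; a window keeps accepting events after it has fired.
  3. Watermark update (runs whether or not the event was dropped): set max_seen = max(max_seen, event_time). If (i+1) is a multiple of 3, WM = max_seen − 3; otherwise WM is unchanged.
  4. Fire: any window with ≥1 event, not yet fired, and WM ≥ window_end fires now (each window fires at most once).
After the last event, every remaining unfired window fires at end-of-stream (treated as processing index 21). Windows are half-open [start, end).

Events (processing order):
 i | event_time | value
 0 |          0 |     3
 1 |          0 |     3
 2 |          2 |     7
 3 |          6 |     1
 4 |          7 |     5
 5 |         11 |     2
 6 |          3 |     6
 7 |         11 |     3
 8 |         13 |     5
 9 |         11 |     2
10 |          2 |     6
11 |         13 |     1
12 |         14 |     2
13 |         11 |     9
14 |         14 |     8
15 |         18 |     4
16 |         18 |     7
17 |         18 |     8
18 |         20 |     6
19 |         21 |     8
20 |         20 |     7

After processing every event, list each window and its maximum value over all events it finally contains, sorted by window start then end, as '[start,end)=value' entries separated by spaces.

[0,4)=7 [1,5)=7 [2,6)=7 [3,7)=1 [4,8)=5 [5,9)=5 [6,10)=5 [7,11)=5 [8,12)=9 [9,13)=9 [10,14)=9 [11,15)=9 [12,16)=8 [13,17)=8 [14,18)=8 [15,19)=8 [16,20)=8 [17,21)=8 [18,22)=8 [19,23)=8 [20,24)=8 [21,25)=8

i=0 t=0 v=3: → [0,4); WM=−∞
i=1 t=0 v=3: → [0,4); WM=−∞
i=2 t=2 v=7: → [2,6),[1,5),[0,4); WM=-1
i=3 t=6 v=1: → [6,10),[5,9),[4,8),[3,7); WM=-1
i=4 t=7 v=5: → [7,11),[6,10),[5,9),[4,8); WM=-1
i=5 t=11 v=2: → [11,15),[10,14),[9,13),[8,12); WM=8; [0,4) fires=7 [1,5) fires=7 [2,6) fires=7 [3,7) fires=1 [4,8) fires=5
i=6 t=3 v=6: DROP (t<8-1); WM=8
i=7 t=11 v=3: → [11,15),[10,14),[9,13),[8,12); WM=8
i=8 t=13 v=5: → [13,17),[12,16),[11,15),[10,14); WM=10; [5,9) fires=5 [6,10) fires=5
i=9 t=11 v=2: → [11,15),[10,14),[9,13),[8,12); WM=10
i=10 t=2 v=6: DROP (t<10-1); WM=10
i=11 t=13 v=1: → [13,17),[12,16),[11,15),[10,14); WM=10
i=12 t=14 v=2: → [14,18),[13,17),[12,16),[11,15); WM=10
i=13 t=11 v=9: → [11,15),[10,14),[9,13),[8,12); WM=10
i=14 t=14 v=8: → [14,18),[13,17),[12,16),[11,15); WM=11; [7,11) fires=5
i=15 t=18 v=4: → [18,22),[17,21),[16,20),[15,19); WM=11
i=16 t=18 v=7: → [18,22),[17,21),[16,20),[15,19); WM=11
i=17 t=18 v=8: → [18,22),[17,21),[16,20),[15,19); WM=15; [8,12) fires=9 [9,13) fires=9 [10,14) fires=9 [11,15) fires=9
i=18 t=20 v=6: → [20,24),[19,23),[18,22),[17,21); WM=15
i=19 t=21 v=8: → [21,25),[20,24),[19,23),[18,22); WM=15
i=20 t=20 v=7: → [20,24),[19,23),[18,22),[17,21); WM=18; [12,16) fires=8 [13,17) fires=8 [14,18) fires=8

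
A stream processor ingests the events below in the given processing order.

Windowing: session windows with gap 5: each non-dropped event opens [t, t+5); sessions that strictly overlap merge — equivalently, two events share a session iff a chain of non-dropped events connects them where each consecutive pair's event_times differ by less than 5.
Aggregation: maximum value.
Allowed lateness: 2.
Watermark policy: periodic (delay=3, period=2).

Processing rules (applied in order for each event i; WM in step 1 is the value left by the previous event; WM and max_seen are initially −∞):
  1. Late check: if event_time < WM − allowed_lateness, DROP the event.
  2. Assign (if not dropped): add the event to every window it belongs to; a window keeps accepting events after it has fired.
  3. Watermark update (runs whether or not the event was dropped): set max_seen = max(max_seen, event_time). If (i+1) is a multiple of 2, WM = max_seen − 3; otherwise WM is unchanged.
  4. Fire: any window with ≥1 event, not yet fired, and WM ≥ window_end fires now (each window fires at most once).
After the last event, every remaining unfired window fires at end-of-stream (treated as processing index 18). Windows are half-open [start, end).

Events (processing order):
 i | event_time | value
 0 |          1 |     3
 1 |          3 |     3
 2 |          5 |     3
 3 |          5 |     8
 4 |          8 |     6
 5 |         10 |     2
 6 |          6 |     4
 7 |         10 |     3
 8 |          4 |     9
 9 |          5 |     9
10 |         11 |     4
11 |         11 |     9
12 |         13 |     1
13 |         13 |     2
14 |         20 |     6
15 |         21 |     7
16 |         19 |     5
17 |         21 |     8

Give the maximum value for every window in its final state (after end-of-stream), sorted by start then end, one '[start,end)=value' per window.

[1,18)=9 [19,26)=8

i=0 t=1 v=3: → [1,6); WM=−∞
i=1 t=3 v=3: → [1,8); WM=0
i=2 t=5 v=3: → [1,10); WM=0
i=3 t=5 v=8: → [1,10); WM=2
i=4 t=8 v=6: → [1,13); WM=2
i=5 t=10 v=2: → [1,15); WM=7
i=6 t=6 v=4: → [1,15); WM=7
i=7 t=10 v=3: → [1,15); WM=7
i=8 t=4 v=9: DROP (t<7-2); WM=7
i=9 t=5 v=9: → [1,15); WM=7
i=10 t=11 v=4: → [1,16); WM=7
i=11 t=11 v=9: → [1,16); WM=8
i=12 t=13 v=1: → [1,18); WM=8
i=13 t=13 v=2: → [1,18); WM=10
i=14 t=20 v=6: → [20,25); WM=10
i=15 t=21 v=7: → [20,26); WM=18
i=16 t=19 v=5: → [19,26); WM=18
i=17 t=21 v=8: → [19,26); WM=18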